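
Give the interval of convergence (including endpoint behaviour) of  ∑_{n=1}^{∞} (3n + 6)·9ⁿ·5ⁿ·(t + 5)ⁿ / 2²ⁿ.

(-229/45, -221/45)

By the ratio test, |a_{n+1}/a_n| = [(3(n+1) + 6)/(3n + 6)] · 9·5/4 → 45/4.
Thus R = 1/(45/4) = 4/45.
Endpoint t = -221/45: the terms do not tend to 0, so the series diverges.
At t = -229/45: the terms have absolute value of order n, which does not tend to 0, so the series diverges by the divergence test.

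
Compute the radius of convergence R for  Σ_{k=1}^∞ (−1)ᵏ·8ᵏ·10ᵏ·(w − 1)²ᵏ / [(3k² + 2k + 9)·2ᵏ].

By the ratio test, |a_{k+1}/a_k| = [(3k² + 2k + 9)/(3(k+1)² + 2(k+1) + 9)] · 8·10/2 → 40.
Successive powers of (w − 1) differ by 2, so the series converges when |w − 1|² · 40 < 1, i.e. |w − 1| < √(1/40). So R = √10/20.

R = √10/20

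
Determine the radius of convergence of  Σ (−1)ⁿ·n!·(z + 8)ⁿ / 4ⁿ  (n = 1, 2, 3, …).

R = 0

By the ratio test, |a_{n+1}/a_n| = (n+1) · 1/4 → ∞.
Since the ratio → ∞, the series diverges for every z ≠ -8, and R = 0.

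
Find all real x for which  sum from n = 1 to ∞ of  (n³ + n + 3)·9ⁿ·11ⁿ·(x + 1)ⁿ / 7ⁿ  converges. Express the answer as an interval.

(-106/99, -92/99)

Ratio test: |a_{n+1}/a_n| = [((n+1)³ + (n+1) + 3)/(n³ + n + 3)] · 9·11/7 → 99/7 as n → ∞.
Convergence for |x + 1| · 99/7 < 1, i.e. |x + 1| < 7/99. So R = 7/99.
When x = -92/99, the terms have absolute value of order n³, which does not tend to 0, so the series diverges by the divergence test.
Check x = -106/99: the terms do not tend to 0, so the series diverges.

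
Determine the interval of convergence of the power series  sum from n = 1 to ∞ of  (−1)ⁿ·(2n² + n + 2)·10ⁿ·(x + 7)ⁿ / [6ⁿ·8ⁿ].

(-59/5, -11/5)

The ratio of consecutive coefficients is [(2(n+1)² + (n+1) + 2)/(2n² + n + 2)] · 10/(6·8) → 5/24.
Thus R = 1/(5/24) = 24/5.
At x = -11/5: the n-th term does not approach 0; divergence by the term test.
When x = -59/5, the terms have absolute value of order n², which does not tend to 0, so the series diverges by the divergence test.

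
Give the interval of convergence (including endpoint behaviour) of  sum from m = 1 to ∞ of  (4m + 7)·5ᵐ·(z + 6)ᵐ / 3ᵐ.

By the ratio test, |a_{m+1}/a_m| = [(4(m+1) + 7)/(4m + 7)] · 5/3 → 5/3.
Thus R = 1/(5/3) = 3/5.
At z = -27/5: the m-th term does not approach 0; divergence by the term test.
Check z = -33/5: the m-th term does not approach 0; divergence by the term test.

(-33/5, -27/5)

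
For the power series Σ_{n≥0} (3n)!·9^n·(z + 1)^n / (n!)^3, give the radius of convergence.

Apply the ratio test: |a_{n+1}| / |a_n| = (3n+1)·(3n+2)·(3n+3)/(n+1)³ · 9, which tends to 243 as n → ∞.
Hence the series converges for |z + 1| < 1/(243) = 1/243, so the radius of convergence is 1/243.

R = 1/243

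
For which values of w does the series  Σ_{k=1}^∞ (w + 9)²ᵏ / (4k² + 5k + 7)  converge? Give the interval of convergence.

Apply the ratio test: |a_{k+1}| / |a_k| = (4k² + 5k + 7)/(4(k+1)² + 5(k+1) + 7), which tends to 1 as k → ∞.
Successive powers of (w + 9) differ by 2, so the series converges when |w + 9|² · 1 < 1, i.e. |w + 9| < √(1) = 1. So R = 1.
When w = -8, absolute convergence follows by limit comparison with Σ 1/k².
At w = -10: the series is dominated by a constant times Σ 1/k², which converges (p = 2 > 1).

[-10, -8]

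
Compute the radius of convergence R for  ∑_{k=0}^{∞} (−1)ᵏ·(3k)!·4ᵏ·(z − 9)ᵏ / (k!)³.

R = 1/108

Ratio test: |a_{k+1}/a_k| = (3k+1)·(3k+2)·(3k+3)/(k+1)³ · 4 → 108 as k → ∞.
Hence the series converges for |z − 9| < 1/(108) = 1/108, so the radius of convergence is 1/108.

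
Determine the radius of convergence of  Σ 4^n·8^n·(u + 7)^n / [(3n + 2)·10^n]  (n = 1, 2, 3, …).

R = 5/16

By the ratio test, |a_{n+1}/a_n| = [(3n + 2)/(3(n+1) + 2)] · 4·8/10 → 16/5.
Thus R = 1/(16/5) = 5/16.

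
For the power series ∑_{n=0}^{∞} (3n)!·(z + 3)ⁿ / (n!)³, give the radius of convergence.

Ratio test: |a_{n+1}/a_n| = (3n+1)·(3n+2)·(3n+3)/(n+1)³ → 27 as n → ∞.
Convergence for |z + 3| · 27 < 1, i.e. |z + 3| < 1/27. So R = 1/27.

R = 1/27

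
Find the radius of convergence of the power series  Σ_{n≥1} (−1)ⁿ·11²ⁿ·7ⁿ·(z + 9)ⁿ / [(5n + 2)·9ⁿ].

The ratio of consecutive coefficients is [(5n + 2)/(5(n+1) + 2)] · 121·7/9 → 847/9.
Convergence for |z + 9| · 847/9 < 1, i.e. |z + 9| < 9/847. So R = 9/847.

R = 9/847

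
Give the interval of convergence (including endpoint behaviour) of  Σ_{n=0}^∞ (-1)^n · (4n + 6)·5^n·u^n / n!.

(−∞, ∞)

By the ratio test, |a_{n+1}/a_n| = (4(n+1) + 6)/(4n + 6) · 5 · 1/(n+1) → 0.
The limit is 0, so the series converges for all u; R = ∞.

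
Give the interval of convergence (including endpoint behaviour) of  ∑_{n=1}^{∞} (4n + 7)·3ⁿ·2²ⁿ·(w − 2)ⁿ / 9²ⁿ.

By the ratio test, |a_{n+1}/a_n| = [(4(n+1) + 7)/(4n + 7)] · 3·4/81 → 4/27.
Convergence for |w − 2| · 4/27 < 1, i.e. |w − 2| < 27/4. So R = 27/4.
At w = 35/4: the terms have absolute value of order n, which does not tend to 0, so the series diverges by the divergence test.
Check w = -19/4: the terms do not tend to 0, so the series diverges.

(-19/4, 35/4)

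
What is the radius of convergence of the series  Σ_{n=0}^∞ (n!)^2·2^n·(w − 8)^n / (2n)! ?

The ratio of consecutive coefficients is (n+1)²/[(2n+1)·(2n+2)] · 2 → 1/2.
The series converges when 1/2 · |w − 8| < 1, giving R = 2.

R = 2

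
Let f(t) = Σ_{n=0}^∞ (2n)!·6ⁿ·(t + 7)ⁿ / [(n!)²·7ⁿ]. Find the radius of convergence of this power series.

Apply the ratio test: |a_{n+1}| / |a_n| = (2n+1)·(2n+2)/(n+1)² · 6/7, which tends to 24/7 as n → ∞.
Convergence for |t + 7| · 24/7 < 1, i.e. |t + 7| < 7/24. So R = 7/24.

R = 7/24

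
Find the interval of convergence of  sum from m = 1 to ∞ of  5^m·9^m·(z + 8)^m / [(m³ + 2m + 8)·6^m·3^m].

[-42/5, -38/5]

The ratio of consecutive coefficients is [(m³ + 2m + 8)/((m+1)³ + 2(m+1) + 8)] · 5·9/(6·3) → 5/2.
The series converges when 5/2 · |z + 8| < 1, giving R = 2/5.
Check z = -38/5: the series is dominated by a constant times Σ 1/m³, which converges (p = 3 > 1).
Check z = -42/5: the series is dominated by a constant times Σ 1/m³, which converges (p = 3 > 1).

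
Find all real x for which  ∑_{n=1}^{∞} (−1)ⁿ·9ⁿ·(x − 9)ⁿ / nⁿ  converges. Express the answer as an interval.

(−∞, ∞)

Applying the root test, |a_n|^(1/n) = 9/n → 0.
The limit is 0 for every x, so R = ∞.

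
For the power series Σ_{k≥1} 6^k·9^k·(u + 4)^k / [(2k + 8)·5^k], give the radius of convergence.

R = 5/54

The ratio of consecutive coefficients is [(2k + 8)/(2(k+1) + 8)] · 6·9/5 → 54/5.
The series converges when 54/5 · |u + 4| < 1, giving R = 5/54.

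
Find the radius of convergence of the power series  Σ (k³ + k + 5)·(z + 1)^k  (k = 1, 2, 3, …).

Ratio test: |a_{k+1}/a_k| = ((k+1)³ + (k+1) + 5)/(k³ + k + 5) → 1 as k → ∞.
So the series converges when |z + 1| < 1 and diverges when |z + 1| > 1; R = 1.

R = 1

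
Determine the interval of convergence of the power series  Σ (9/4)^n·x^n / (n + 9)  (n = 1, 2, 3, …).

Apply the ratio test: |a_{n+1}| / |a_n| = [(n + 9)/((n+1) + 9)] · 9/4, which tends to 9/4 as n → ∞.
The series converges when 9/4 · |x| < 1, giving R = 4/9.
At x = 4/9: comparison with the harmonic series Σ 1/n shows the series diverges.
When x = -4/9, the terms alternate in sign and decrease monotonically to 0 in absolute value (size ~ c/n), so the alternating series test gives convergence.

[-4/9, 4/9)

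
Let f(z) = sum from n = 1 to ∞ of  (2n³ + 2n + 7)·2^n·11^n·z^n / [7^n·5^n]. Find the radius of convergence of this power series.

The ratio of consecutive coefficients is [(2(n+1)³ + 2(n+1) + 7)/(2n³ + 2n + 7)] · 2·11/(7·5) → 22/35.
Hence the series converges for |z| < 1/(22/35) = 35/22, so the radius of convergence is 35/22.

R = 35/22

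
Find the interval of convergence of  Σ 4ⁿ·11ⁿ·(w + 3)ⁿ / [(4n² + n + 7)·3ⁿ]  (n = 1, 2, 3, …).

Apply the ratio test: |a_{n+1}| / |a_n| = [(4n² + n + 7)/(4(n+1)² + (n+1) + 7)] · 4·11/3, which tends to 44/3 as n → ∞.
The series converges when 44/3 · |w + 3| < 1, giving R = 3/44.
When w = -129/44, the terms are on the order of 1/n², so the series converges absolutely by comparison with the p-series (p = 2 > 1).
When w = -135/44, the series is dominated by a constant times Σ 1/n², which converges (p = 2 > 1).

[-135/44, -129/44]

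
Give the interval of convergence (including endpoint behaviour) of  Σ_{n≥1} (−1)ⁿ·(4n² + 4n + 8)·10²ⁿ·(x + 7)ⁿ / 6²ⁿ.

Ratio test: |a_{n+1}/a_n| = [(4(n+1)² + 4(n+1) + 8)/(4n² + 4n + 8)] · 100/36 → 25/9 as n → ∞.
Thus R = 1/(25/9) = 9/25.
Check x = -166/25: the terms do not tend to 0, so the series diverges.
Endpoint x = -184/25: the terms have absolute value of order n², which does not tend to 0, so the series diverges by the divergence test.

(-184/25, -166/25)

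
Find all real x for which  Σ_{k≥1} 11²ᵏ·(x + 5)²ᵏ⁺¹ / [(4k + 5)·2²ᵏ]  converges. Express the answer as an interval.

(-57/11, -53/11)

By the ratio test, |a_{k+1}/a_k| = [(4k + 5)/(4(k+1) + 5)] · 121/4 → 121/4.
Successive powers of (x + 5) differ by 2, so the series converges when |x + 5|² · 121/4 < 1, i.e. |x + 5| < √(4/121) = 2/11. So R = 2/11.
Check x = -53/11: the terms behave like c/k; limit comparison with the harmonic series gives divergence.
When x = -57/11, the terms behave like c/k; limit comparison with the harmonic series gives divergence.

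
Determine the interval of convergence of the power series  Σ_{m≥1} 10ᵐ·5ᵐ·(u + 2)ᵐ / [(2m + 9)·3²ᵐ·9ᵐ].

Ratio test: |a_{m+1}/a_m| = [(2m + 9)/(2(m+1) + 9)] · 10·5/(9·9) → 50/81 as m → ∞.
The series converges when 50/81 · |u + 2| < 1, giving R = 81/50.
Check u = -19/50: the terms are asymptotic to a nonzero constant times 1/m, so the series diverges by limit comparison with Σ 1/m.
When u = -181/50, convergence follows from the alternating series test (terms decrease monotonically to 0).

[-181/50, -19/50)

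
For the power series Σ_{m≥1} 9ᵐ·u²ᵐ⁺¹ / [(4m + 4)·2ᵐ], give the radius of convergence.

R = √2/3

By the ratio test, |a_{m+1}/a_m| = [(4m + 4)/(4(m+1) + 4)] · 9/2 → 9/2.
Since the exponent of u increases by 2 each term, convergence requires |u|² < 2/9, hence R = √2/3.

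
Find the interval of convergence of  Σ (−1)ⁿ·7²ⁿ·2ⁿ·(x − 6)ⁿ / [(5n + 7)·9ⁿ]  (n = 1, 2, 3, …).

(579/98, 597/98]

By the ratio test, |a_{n+1}/a_n| = [(5n + 7)/(5(n+1) + 7)] · 49·2/9 → 98/9.
Thus R = 1/(98/9) = 9/98.
Check x = 597/98: convergence follows from the alternating series test (terms decrease monotonically to 0).
Check x = 579/98: the terms are asymptotic to a nonzero constant times 1/n, so the series diverges by limit comparison with Σ 1/n.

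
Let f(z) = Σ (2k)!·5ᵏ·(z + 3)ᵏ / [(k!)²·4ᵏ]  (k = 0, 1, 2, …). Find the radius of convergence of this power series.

The ratio of consecutive coefficients is (2k+1)·(2k+2)/(k+1)² · 5/4 → 5.
Hence the series converges for |z + 3| < 1/(5) = 1/5, so the radius of convergence is 1/5.

R = 1/5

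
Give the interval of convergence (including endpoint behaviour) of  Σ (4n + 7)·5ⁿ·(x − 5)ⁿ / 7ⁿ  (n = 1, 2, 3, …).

By the ratio test, |a_{n+1}/a_n| = [(4(n+1) + 7)/(4n + 7)] · 5/7 → 5/7.
Hence the series converges for |x − 5| < 1/(5/7) = 7/5, so the radius of convergence is 7/5.
Check x = 32/5: the terms do not tend to 0, so the series diverges.
Check x = 18/5: the terms do not tend to 0, so the series diverges.

(18/5, 32/5)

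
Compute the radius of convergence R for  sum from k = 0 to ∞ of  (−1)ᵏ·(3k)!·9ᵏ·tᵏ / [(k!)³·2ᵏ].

The ratio of consecutive coefficients is (3k+1)·(3k+2)·(3k+3)/(k+1)³ · 9/2 → 243/2.
Thus R = 1/(243/2) = 2/243.

R = 2/243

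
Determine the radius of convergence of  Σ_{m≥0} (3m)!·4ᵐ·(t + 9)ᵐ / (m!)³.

R = 1/108

Ratio test: |a_{m+1}/a_m| = (3m+1)·(3m+2)·(3m+3)/(m+1)³ · 4 → 108 as m → ∞.
The series converges when 108 · |t + 9| < 1, giving R = 1/108.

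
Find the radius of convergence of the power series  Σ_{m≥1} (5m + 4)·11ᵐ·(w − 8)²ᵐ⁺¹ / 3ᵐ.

R = √33/11

Apply the ratio test: |a_{m+1}| / |a_m| = [(5(m+1) + 4)/(5m + 4)] · 11/3, which tends to 11/3 as m → ∞.
Since the exponent of (w − 8) increases by 2 each term, convergence requires |w − 8|² < 3/11, hence R = √33/11.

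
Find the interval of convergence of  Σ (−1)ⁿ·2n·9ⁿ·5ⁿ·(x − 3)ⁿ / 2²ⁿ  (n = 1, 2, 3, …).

Ratio test: |a_{n+1}/a_n| = [2(n+1)/2n] · 9·5/4 → 45/4 as n → ∞.
Convergence for |x − 3| · 45/4 < 1, i.e. |x − 3| < 4/45. So R = 4/45.
Check x = 139/45: the terms have absolute value of order n, which does not tend to 0, so the series diverges by the divergence test.
Check x = 131/45: the n-th term does not approach 0; divergence by the term test.

(131/45, 139/45)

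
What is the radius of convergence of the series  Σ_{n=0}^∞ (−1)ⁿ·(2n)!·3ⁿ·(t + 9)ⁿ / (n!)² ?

R = 1/12

Apply the ratio test: |a_{n+1}| / |a_n| = (2n+1)·(2n+2)/(n+1)² · 3, which tends to 12 as n → ∞.
Thus R = 1/(12) = 1/12.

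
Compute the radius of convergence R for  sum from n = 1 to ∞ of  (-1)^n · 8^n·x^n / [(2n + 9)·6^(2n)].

R = 9/2

By the ratio test, |a_{n+1}/a_n| = [(2n + 9)/(2(n+1) + 9)] · 8/36 → 2/9.
Convergence for |x| · 2/9 < 1, i.e. |x| < 9/2. So R = 9/2.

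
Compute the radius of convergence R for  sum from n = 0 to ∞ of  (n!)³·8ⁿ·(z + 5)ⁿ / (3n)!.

R = 27/8

The ratio of consecutive coefficients is (n+1)³/[(3n+1)·(3n+2)·(3n+3)] · 8 → 8/27.
Thus R = 1/(8/27) = 27/8.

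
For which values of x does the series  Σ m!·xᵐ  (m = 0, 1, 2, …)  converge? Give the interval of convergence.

The ratio of consecutive coefficients is (m+1) → ∞.
The terms grow without bound for any x ≠ 0, so R = 0 (convergence only at x = 0).

{0}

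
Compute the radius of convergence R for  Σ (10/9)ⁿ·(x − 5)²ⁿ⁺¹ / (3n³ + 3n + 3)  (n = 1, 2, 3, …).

By the ratio test, |a_{n+1}/a_n| = [(3n³ + 3n + 3)/(3(n+1)³ + 3(n+1) + 3)] · 10/9 → 10/9.
Successive powers of (x − 5) differ by 2, so the series converges when |x − 5|² · 10/9 < 1, i.e. |x − 5| < √(9/10). So R = 3√10/10.

R = 3√10/10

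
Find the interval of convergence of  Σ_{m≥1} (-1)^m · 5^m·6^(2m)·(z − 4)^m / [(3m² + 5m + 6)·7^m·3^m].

By the ratio test, |a_{m+1}/a_m| = [(3m² + 5m + 6)/(3(m+1)² + 5(m+1) + 6)] · 5·36/(7·3) → 60/7.
Thus R = 1/(60/7) = 7/60.
Check z = 247/60: the series is dominated by a constant times Σ 1/m², which converges (p = 2 > 1).
Endpoint z = 233/60: absolute convergence follows by limit comparison with Σ 1/m².

[233/60, 247/60]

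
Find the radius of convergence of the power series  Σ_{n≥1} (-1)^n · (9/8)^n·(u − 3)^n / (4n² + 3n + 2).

R = 8/9

Apply the ratio test: |a_{n+1}| / |a_n| = [(4n² + 3n + 2)/(4(n+1)² + 3(n+1) + 2)] · 9/8, which tends to 9/8 as n → ∞.
The series converges when 9/8 · |u − 3| < 1, giving R = 8/9.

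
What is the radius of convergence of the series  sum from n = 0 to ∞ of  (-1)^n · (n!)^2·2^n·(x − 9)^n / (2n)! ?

By the ratio test, |a_{n+1}/a_n| = (n+1)²/[(2n+1)·(2n+2)] · 2 → 1/2.
The series converges when 1/2 · |x − 9| < 1, giving R = 2.

R = 2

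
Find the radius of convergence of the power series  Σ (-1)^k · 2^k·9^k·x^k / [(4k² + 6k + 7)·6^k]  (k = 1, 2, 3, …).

The ratio of consecutive coefficients is [(4k² + 6k + 7)/(4(k+1)² + 6(k+1) + 7)] · 2·9/6 → 3.
Convergence for |x| · 3 < 1, i.e. |x| < 1/3. So R = 1/3.

R = 1/3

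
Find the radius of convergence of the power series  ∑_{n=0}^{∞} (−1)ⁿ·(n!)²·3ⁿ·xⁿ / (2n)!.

R = 4/3

By the ratio test, |a_{n+1}/a_n| = (n+1)²/[(2n+1)·(2n+2)] · 3 → 3/4.
Hence the series converges for |x| < 1/(3/4) = 4/3, so the radius of convergence is 4/3.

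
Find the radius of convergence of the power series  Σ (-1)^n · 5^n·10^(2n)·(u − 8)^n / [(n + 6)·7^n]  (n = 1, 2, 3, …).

The ratio of consecutive coefficients is [(n + 6)/((n+1) + 6)] · 5·100/7 → 500/7.
Hence the series converges for |u − 8| < 1/(500/7) = 7/500, so the radius of convergence is 7/500.

R = 7/500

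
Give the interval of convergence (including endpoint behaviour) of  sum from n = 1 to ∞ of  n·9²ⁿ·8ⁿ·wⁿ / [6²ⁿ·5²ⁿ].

(-25/18, 25/18)

Ratio test: |a_{n+1}/a_n| = [(n+1)/n] · 81·8/(36·25) → 18/25 as n → ∞.
The series converges when 18/25 · |w| < 1, giving R = 25/18.
When w = 25/18, the terms do not tend to 0, so the series diverges.
At w = -25/18: the terms have absolute value of order n, which does not tend to 0, so the series diverges by the divergence test.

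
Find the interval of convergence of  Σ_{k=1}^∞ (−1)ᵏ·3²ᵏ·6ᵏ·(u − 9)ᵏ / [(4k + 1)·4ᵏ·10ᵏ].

(223/27, 263/27]

Ratio test: |a_{k+1}/a_k| = [(4k + 1)/(4(k+1) + 1)] · 9·6/(4·10) → 27/20 as k → ∞.
The series converges when 27/20 · |u − 9| < 1, giving R = 20/27.
Check u = 263/27: an alternating series whose terms decrease to 0 in absolute value, so it converges by the Leibniz criterion.
Endpoint u = 223/27: the terms are asymptotic to a nonzero constant times 1/k, so the series diverges by limit comparison with Σ 1/k.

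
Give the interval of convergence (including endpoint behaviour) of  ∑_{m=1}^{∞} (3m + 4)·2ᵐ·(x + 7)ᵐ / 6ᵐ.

Apply the ratio test: |a_{m+1}| / |a_m| = [(3(m+1) + 4)/(3m + 4)] · 2/6, which tends to 1/3 as m → ∞.
Hence the series converges for |x + 7| < 1/(1/3) = 3, so the radius of convergence is 3.
When x = -4, the m-th term does not approach 0; divergence by the term test.
At x = -10: the terms have absolute value of order m, which does not tend to 0, so the series diverges by the divergence test.

(-10, -4)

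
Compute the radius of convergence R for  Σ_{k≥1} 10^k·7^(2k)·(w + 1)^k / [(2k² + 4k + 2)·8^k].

Ratio test: |a_{k+1}/a_k| = [(2k² + 4k + 2)/(2(k+1)² + 4(k+1) + 2)] · 10·49/8 → 245/4 as k → ∞.
Convergence for |w + 1| · 245/4 < 1, i.e. |w + 1| < 4/245. So R = 4/245.

R = 4/245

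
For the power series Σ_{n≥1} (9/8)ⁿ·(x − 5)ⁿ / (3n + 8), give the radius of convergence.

Apply the ratio test: |a_{n+1}| / |a_n| = [(3n + 8)/(3(n+1) + 8)] · 9/8, which tends to 9/8 as n → ∞.
The series converges when 9/8 · |x − 5| < 1, giving R = 8/9.

R = 8/9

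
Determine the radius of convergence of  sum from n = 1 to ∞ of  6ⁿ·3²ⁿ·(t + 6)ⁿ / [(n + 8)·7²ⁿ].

Apply the ratio test: |a_{n+1}| / |a_n| = [(n + 8)/((n+1) + 8)] · 6·9/49, which tends to 54/49 as n → ∞.
Hence the series converges for |t + 6| < 1/(54/49) = 49/54, so the radius of convergence is 49/54.

R = 49/54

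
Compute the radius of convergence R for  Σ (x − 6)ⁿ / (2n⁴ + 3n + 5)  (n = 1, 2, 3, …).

R = 1

By the ratio test, |a_{n+1}/a_n| = (2n⁴ + 3n + 5)/(2(n+1)⁴ + 3(n+1) + 5) → 1.
So the series converges when |x − 6| < 1 and diverges when |x − 6| > 1; R = 1.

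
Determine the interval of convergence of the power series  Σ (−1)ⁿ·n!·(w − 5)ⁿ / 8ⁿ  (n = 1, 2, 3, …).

{5}

Apply the ratio test: |a_{n+1}| / |a_n| = (n+1) · 1/8, which tends to ∞ as n → ∞.
The ratio grows without bound, so the series diverges whenever (w − 5) ≠ 0; it converges only at w = 5. R = 0.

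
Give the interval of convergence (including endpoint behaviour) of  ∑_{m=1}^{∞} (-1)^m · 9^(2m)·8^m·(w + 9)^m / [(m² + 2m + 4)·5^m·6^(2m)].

[-167/18, -157/18]

Apply the ratio test: |a_{m+1}| / |a_m| = [(m² + 2m + 4)/((m+1)² + 2(m+1) + 4)] · 81·8/(5·36), which tends to 18/5 as m → ∞.
Thus R = 1/(18/5) = 5/18.
At w = -157/18: absolute convergence follows by limit comparison with Σ 1/m².
At w = -167/18: the terms are on the order of 1/m², so the series converges absolutely by comparison with the p-series (p = 2 > 1).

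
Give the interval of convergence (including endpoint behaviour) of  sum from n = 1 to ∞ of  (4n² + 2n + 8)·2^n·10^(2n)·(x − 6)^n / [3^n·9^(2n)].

(957/200, 1443/200)

By the ratio test, |a_{n+1}/a_n| = [(4(n+1)² + 2(n+1) + 8)/(4n² + 2n + 8)] · 2·100/(3·81) → 200/243.
Hence the series converges for |x − 6| < 1/(200/243) = 243/200, so the radius of convergence is 243/200.
When x = 1443/200, the terms have absolute value of order n², which does not tend to 0, so the series diverges by the divergence test.
When x = 957/200, the n-th term does not approach 0; divergence by the term test.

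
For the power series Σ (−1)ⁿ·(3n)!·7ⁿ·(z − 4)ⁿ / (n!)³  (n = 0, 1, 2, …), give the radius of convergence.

The ratio of consecutive coefficients is (3n+1)·(3n+2)·(3n+3)/(n+1)³ · 7 → 189.
Thus R = 1/(189) = 1/189.

R = 1/189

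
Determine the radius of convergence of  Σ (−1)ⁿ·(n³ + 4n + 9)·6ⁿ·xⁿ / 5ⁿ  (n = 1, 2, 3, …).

R = 5/6

Apply the ratio test: |a_{n+1}| / |a_n| = [((n+1)³ + 4(n+1) + 9)/(n³ + 4n + 9)] · 6/5, which tends to 6/5 as n → ∞.
The series converges when 6/5 · |x| < 1, giving R = 5/6.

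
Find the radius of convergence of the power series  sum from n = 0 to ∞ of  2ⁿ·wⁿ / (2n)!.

Ratio test: |a_{n+1}/a_n| = 2 · 1/[(2n+1)·(2n+2)] → 0 as n → ∞.
The ratio tends to 0 regardless of w, hence R = ∞.

R = ∞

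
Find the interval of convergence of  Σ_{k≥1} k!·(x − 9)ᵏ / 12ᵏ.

{9}

Apply the ratio test: |a_{k+1}| / |a_k| = (k+1) · 1/12, which tends to ∞ as k → ∞.
Since the ratio → ∞, the series diverges for every x ≠ 9, and R = 0.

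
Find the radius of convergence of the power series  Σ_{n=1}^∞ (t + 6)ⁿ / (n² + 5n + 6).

R = 1

The ratio of consecutive coefficients is (n² + 5n + 6)/((n+1)² + 5(n+1) + 6) → 1.
Convergence for |t + 6| < 1, so R = 1.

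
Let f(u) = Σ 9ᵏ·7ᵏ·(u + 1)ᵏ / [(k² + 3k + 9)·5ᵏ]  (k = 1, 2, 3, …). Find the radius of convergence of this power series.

The ratio of consecutive coefficients is [(k² + 3k + 9)/((k+1)² + 3(k+1) + 9)] · 9·7/5 → 63/5.
Thus R = 1/(63/5) = 5/63.

R = 5/63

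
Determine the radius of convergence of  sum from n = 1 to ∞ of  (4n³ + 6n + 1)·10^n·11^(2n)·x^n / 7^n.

Apply the ratio test: |a_{n+1}| / |a_n| = [(4(n+1)³ + 6(n+1) + 1)/(4n³ + 6n + 1)] · 10·121/7, which tends to 1210/7 as n → ∞.
Thus R = 1/(1210/7) = 7/1210.

R = 7/1210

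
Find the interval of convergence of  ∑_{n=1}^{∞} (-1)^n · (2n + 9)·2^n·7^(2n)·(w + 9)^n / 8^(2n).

(-473/49, -409/49)

Apply the ratio test: |a_{n+1}| / |a_n| = [(2(n+1) + 9)/(2n + 9)] · 2·49/64, which tends to 49/32 as n → ∞.
Convergence for |w + 9| · 49/32 < 1, i.e. |w + 9| < 32/49. So R = 32/49.
At w = -409/49: the terms do not tend to 0, so the series diverges.
At w = -473/49: the n-th term does not approach 0; divergence by the term test.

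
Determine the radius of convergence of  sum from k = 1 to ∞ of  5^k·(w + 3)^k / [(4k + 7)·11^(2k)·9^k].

Ratio test: |a_{k+1}/a_k| = [(4k + 7)/(4(k+1) + 7)] · 5/(121·9) → 5/1089 as k → ∞.
Thus R = 1/(5/1089) = 1089/5.

R = 1089/5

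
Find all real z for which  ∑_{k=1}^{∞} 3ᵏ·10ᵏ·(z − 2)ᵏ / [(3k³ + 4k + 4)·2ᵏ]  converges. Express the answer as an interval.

[29/15, 31/15]

Apply the ratio test: |a_{k+1}| / |a_k| = [(3k³ + 4k + 4)/(3(k+1)³ + 4(k+1) + 4)] · 3·10/2, which tends to 15 as k → ∞.
Thus R = 1/(15) = 1/15.
Endpoint z = 31/15: the series is dominated by a constant times Σ 1/k³, which converges (p = 3 > 1).
Endpoint z = 29/15: absolute convergence follows by limit comparison with Σ 1/k³.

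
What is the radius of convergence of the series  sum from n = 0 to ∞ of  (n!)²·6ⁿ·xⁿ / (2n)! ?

Ratio test: |a_{n+1}/a_n| = (n+1)²/[(2n+1)·(2n+2)] · 6 → 3/2 as n → ∞.
Thus R = 1/(3/2) = 2/3.

R = 2/3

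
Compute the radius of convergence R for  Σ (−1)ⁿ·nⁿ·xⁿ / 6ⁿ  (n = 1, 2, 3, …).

R = 0

Applying the root test, |a_n|^(1/n) = n/6 → ∞.
Since the n-th root of |a_n| is unbounded, the series converges only at x = 0; R = 0.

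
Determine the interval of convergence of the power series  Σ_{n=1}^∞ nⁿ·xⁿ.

{0}

Root test: |a_n|^(1/n) = n → ∞.
Since the n-th root of |a_n| is unbounded, the series converges only at x = 0; R = 0.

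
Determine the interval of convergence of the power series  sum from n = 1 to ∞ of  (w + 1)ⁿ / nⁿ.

(−∞, ∞)

Root test: |a_n|^(1/n) = 1/n → 0.
The limit is 0 for every w, so R = ∞.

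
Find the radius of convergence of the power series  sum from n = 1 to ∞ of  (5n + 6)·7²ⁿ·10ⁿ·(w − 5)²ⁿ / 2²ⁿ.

Apply the ratio test: |a_{n+1}| / |a_n| = [(5(n+1) + 6)/(5n + 6)] · 49·10/4, which tends to 245/2 as n → ∞.
Writing y = (w − 5)², the series in y has radius 2/245, so |w − 5| < √(2/245) and R = √10/35.

R = √10/35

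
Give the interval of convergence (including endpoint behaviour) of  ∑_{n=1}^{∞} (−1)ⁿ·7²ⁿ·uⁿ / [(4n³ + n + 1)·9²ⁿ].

[-81/49, 81/49]

The ratio of consecutive coefficients is [(4n³ + n + 1)/(4(n+1)³ + (n+1) + 1)] · 49/81 → 49/81.
Convergence for |u| · 49/81 < 1, i.e. |u| < 81/49. So R = 81/49.
Check u = 81/49: the terms are on the order of 1/n³, so the series converges absolutely by comparison with the p-series (p = 3 > 1).
At u = -81/49: the series is dominated by a constant times Σ 1/n³, which converges (p = 3 > 1).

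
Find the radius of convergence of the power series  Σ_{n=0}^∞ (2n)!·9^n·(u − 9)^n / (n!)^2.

Apply the ratio test: |a_{n+1}| / |a_n| = (2n+1)·(2n+2)/(n+1)² · 9, which tends to 36 as n → ∞.
The series converges when 36 · |u − 9| < 1, giving R = 1/36.

R = 1/36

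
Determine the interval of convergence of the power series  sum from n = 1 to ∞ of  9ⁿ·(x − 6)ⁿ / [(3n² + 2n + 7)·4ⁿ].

Ratio test: |a_{n+1}/a_n| = [(3n² + 2n + 7)/(3(n+1)² + 2(n+1) + 7)] · 9/4 → 9/4 as n → ∞.
The series converges when 9/4 · |x − 6| < 1, giving R = 4/9.
When x = 58/9, the series is dominated by a constant times Σ 1/n², which converges (p = 2 > 1).
When x = 50/9, the series is dominated by a constant times Σ 1/n², which converges (p = 2 > 1).

[50/9, 58/9]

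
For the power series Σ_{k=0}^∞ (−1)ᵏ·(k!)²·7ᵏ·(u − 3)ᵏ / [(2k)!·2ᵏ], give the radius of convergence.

The ratio of consecutive coefficients is (k+1)²/[(2k+1)·(2k+2)] · 7/2 → 7/8.
The series converges when 7/8 · |u − 3| < 1, giving R = 8/7.

R = 8/7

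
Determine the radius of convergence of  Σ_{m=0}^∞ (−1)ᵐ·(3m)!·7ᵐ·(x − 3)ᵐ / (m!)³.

R = 1/189

Apply the ratio test: |a_{m+1}| / |a_m| = (3m+1)·(3m+2)·(3m+3)/(m+1)³ · 7, which tends to 189 as m → ∞.
Hence the series converges for |x − 3| < 1/(189) = 1/189, so the radius of convergence is 1/189.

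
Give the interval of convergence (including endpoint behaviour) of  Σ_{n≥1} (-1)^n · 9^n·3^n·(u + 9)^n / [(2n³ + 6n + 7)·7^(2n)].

[-292/27, -194/27]

By the ratio test, |a_{n+1}/a_n| = [(2n³ + 6n + 7)/(2(n+1)³ + 6(n+1) + 7)] · 9·3/49 → 27/49.
The series converges when 27/49 · |u + 9| < 1, giving R = 49/27.
When u = -194/27, the terms are on the order of 1/n³, so the series converges absolutely by comparison with the p-series (p = 3 > 1).
At u = -292/27: absolute convergence follows by limit comparison with Σ 1/n³.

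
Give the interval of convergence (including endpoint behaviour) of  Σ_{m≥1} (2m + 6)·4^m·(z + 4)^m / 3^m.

(-19/4, -13/4)

By the ratio test, |a_{m+1}/a_m| = [(2(m+1) + 6)/(2m + 6)] · 4/3 → 4/3.
The series converges when 4/3 · |z + 4| < 1, giving R = 3/4.
At z = -13/4: the terms have absolute value of order m, which does not tend to 0, so the series diverges by the divergence test.
Endpoint z = -19/4: the terms have absolute value of order m, which does not tend to 0, so the series diverges by the divergence test.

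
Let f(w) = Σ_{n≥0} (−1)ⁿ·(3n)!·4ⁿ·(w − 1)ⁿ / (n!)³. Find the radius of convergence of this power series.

R = 1/108

The ratio of consecutive coefficients is (3n+1)·(3n+2)·(3n+3)/(n+1)³ · 4 → 108.
The series converges when 108 · |w − 1| < 1, giving R = 1/108.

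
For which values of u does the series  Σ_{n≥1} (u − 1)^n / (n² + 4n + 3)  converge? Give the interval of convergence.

By the ratio test, |a_{n+1}/a_n| = (n² + 4n + 3)/((n+1)² + 4(n+1) + 3) → 1.
Convergence for |u − 1| < 1, so R = 1.
At u = 2: the terms are on the order of 1/n², so the series converges absolutely by comparison with the p-series (p = 2 > 1).
Check u = 0: the terms are on the order of 1/n², so the series converges absolutely by comparison with the p-series (p = 2 > 1).

[0, 2]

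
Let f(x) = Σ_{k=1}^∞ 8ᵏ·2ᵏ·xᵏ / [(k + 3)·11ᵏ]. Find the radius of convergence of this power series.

R = 11/16

The ratio of consecutive coefficients is [(k + 3)/((k+1) + 3)] · 8·2/11 → 16/11.
Thus R = 1/(16/11) = 11/16.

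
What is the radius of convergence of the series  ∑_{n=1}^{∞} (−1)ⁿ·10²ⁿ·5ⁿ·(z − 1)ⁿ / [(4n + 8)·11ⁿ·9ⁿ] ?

Apply the ratio test: |a_{n+1}| / |a_n| = [(4n + 8)/(4(n+1) + 8)] · 100·5/(11·9), which tends to 500/99 as n → ∞.
Convergence for |z − 1| · 500/99 < 1, i.e. |z − 1| < 99/500. So R = 99/500.

R = 99/500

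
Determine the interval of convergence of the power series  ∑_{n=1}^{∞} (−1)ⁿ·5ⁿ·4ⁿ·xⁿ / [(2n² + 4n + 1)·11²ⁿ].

[-121/20, 121/20]

By the ratio test, |a_{n+1}/a_n| = [(2n² + 4n + 1)/(2(n+1)² + 4(n+1) + 1)] · 5·4/121 → 20/121.
Hence the series converges for |x| < 1/(20/121) = 121/20, so the radius of convergence is 121/20.
When x = 121/20, the terms are on the order of 1/n², so the series converges absolutely by comparison with the p-series (p = 2 > 1).
Endpoint x = -121/20: absolute convergence follows by limit comparison with Σ 1/n².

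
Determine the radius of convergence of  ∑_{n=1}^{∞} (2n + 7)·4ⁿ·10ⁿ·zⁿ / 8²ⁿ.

The ratio of consecutive coefficients is [(2(n+1) + 7)/(2n + 7)] · 4·10/64 → 5/8.
Hence the series converges for |z| < 1/(5/8) = 8/5, so the radius of convergence is 8/5.

R = 8/5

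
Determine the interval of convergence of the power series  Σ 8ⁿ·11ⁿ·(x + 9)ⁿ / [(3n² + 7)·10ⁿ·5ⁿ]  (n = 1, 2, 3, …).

By the ratio test, |a_{n+1}/a_n| = [(3n² + 7)/(3(n+1)² + 7)] · 8·11/(10·5) → 44/25.
Thus R = 1/(44/25) = 25/44.
At x = -371/44: the series is dominated by a constant times Σ 1/n², which converges (p = 2 > 1).
At x = -421/44: the series is dominated by a constant times Σ 1/n², which converges (p = 2 > 1).

[-421/44, -371/44]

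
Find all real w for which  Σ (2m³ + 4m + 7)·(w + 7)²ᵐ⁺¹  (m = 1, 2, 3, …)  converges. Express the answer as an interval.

The ratio of consecutive coefficients is (2(m+1)³ + 4(m+1) + 7)/(2m³ + 4m + 7) → 1.
Writing y = (w + 7)², the series in y has radius 1, so |w + 7| < √(1) = 1 and R = 1.
Endpoint w = -6: the terms do not tend to 0, so the series diverges.
At w = -8: the terms have absolute value of order m³, which does not tend to 0, so the series diverges by the divergence test.

(-8, -6)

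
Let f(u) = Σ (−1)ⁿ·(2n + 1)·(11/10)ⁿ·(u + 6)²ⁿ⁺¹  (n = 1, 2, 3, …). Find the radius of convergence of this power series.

Ratio test: |a_{n+1}/a_n| = [(2(n+1) + 1)/(2n + 1)] · 11/10 → 11/10 as n → ∞.
Successive powers of (u + 6) differ by 2, so the series converges when |u + 6|² · 11/10 < 1, i.e. |u + 6| < √(10/11). So R = √110/11.

R = √110/11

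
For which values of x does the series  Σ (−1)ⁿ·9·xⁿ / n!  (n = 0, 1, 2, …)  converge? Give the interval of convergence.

(−∞, ∞)

Ratio test: |a_{n+1}/a_n| = 9/9 · 1/(n+1) → 0 as n → ∞.
Since the limit is 0 < 1 for every x, the series converges on all of ℝ and R = ∞.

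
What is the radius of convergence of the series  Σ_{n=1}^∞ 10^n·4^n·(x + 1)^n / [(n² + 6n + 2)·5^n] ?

By the ratio test, |a_{n+1}/a_n| = [(n² + 6n + 2)/((n+1)² + 6(n+1) + 2)] · 10·4/5 → 8.
Thus R = 1/(8) = 1/8.

R = 1/8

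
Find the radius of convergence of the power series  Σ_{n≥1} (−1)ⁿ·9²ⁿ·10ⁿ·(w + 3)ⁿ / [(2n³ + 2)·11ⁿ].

By the ratio test, |a_{n+1}/a_n| = [(2n³ + 2)/(2(n+1)³ + 2)] · 81·10/11 → 810/11.
Thus R = 1/(810/11) = 11/810.

R = 11/810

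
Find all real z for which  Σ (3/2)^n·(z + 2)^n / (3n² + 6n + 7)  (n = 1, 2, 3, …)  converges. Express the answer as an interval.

[-8/3, -4/3]

Ratio test: |a_{n+1}/a_n| = [(3n² + 6n + 7)/(3(n+1)² + 6(n+1) + 7)] · 3/2 → 3/2 as n → ∞.
Thus R = 1/(3/2) = 2/3.
When z = -4/3, absolute convergence follows by limit comparison with Σ 1/n².
At z = -8/3: the series is dominated by a constant times Σ 1/n², which converges (p = 2 > 1).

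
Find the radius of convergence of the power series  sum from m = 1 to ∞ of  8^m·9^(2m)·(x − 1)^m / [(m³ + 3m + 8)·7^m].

Ratio test: |a_{m+1}/a_m| = [(m³ + 3m + 8)/((m+1)³ + 3(m+1) + 8)] · 8·81/7 → 648/7 as m → ∞.
Hence the series converges for |x − 1| < 1/(648/7) = 7/648, so the radius of convergence is 7/648.

R = 7/648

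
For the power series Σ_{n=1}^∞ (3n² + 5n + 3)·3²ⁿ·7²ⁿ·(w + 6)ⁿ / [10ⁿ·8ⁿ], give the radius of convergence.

R = 80/441

Ratio test: |a_{n+1}/a_n| = [(3(n+1)² + 5(n+1) + 3)/(3n² + 5n + 3)] · 9·49/(10·8) → 441/80 as n → ∞.
Thus R = 1/(441/80) = 80/441.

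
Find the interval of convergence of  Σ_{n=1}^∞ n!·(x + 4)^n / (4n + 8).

{-4}

Ratio test: |a_{n+1}/a_n| = (n+1) · (4n + 8)/(4(n+1) + 8) → ∞ as n → ∞.
The terms grow without bound for any (x + 4) ≠ 0, so R = 0 (convergence only at x = -4).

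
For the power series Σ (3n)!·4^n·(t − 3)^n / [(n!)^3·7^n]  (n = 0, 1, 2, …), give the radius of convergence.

By the ratio test, |a_{n+1}/a_n| = (3n+1)·(3n+2)·(3n+3)/(n+1)³ · 4/7 → 108/7.
Convergence for |t − 3| · 108/7 < 1, i.e. |t − 3| < 7/108. So R = 7/108.

R = 7/108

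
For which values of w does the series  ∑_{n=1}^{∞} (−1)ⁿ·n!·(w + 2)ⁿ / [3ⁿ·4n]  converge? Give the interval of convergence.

{-2}

By the ratio test, |a_{n+1}/a_n| = (n+1) · 1/3 · 4n/4(n+1) → ∞.
The ratio grows without bound, so the series diverges whenever (w + 2) ≠ 0; it converges only at w = -2. R = 0.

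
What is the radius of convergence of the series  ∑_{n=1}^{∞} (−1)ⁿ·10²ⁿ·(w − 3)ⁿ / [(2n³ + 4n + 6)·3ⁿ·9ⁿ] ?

The ratio of consecutive coefficients is [(2n³ + 4n + 6)/(2(n+1)³ + 4(n+1) + 6)] · 100/(3·9) → 100/27.
Thus R = 1/(100/27) = 27/100.

R = 27/100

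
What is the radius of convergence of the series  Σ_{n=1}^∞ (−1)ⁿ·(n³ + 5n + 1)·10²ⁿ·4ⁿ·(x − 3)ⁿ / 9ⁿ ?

The ratio of consecutive coefficients is [((n+1)³ + 5(n+1) + 1)/(n³ + 5n + 1)] · 100·4/9 → 400/9.
Hence the series converges for |x − 3| < 1/(400/9) = 9/400, so the radius of convergence is 9/400.

R = 9/400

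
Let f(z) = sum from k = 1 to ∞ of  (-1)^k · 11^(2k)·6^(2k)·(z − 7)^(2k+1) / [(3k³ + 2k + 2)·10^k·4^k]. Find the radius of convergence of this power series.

R = √10/33

By the ratio test, |a_{k+1}/a_k| = [(3k³ + 2k + 2)/(3(k+1)³ + 2(k+1) + 2)] · 121·36/(10·4) → 1089/10.
Since the exponent of (z − 7) increases by 2 each term, convergence requires |z − 7|² < 10/1089, hence R = √10/33.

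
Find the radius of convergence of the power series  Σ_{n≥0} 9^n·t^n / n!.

Apply the ratio test: |a_{n+1}| / |a_n| = 9 · 1/(n+1), which tends to 0 as n → ∞.
Since the limit is 0 < 1 for every t, the series converges on all of ℝ and R = ∞.

R = ∞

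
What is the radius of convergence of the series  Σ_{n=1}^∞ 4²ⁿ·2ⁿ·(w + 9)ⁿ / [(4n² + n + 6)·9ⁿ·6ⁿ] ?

R = 27/16

The ratio of consecutive coefficients is [(4n² + n + 6)/(4(n+1)² + (n+1) + 6)] · 16·2/(9·6) → 16/27.
Thus R = 1/(16/27) = 27/16.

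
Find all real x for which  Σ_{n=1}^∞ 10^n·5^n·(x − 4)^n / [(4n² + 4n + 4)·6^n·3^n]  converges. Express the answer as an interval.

[91/25, 109/25]

The ratio of consecutive coefficients is [(4n² + 4n + 4)/(4(n+1)² + 4(n+1) + 4)] · 10·5/(6·3) → 25/9.
Convergence for |x − 4| · 25/9 < 1, i.e. |x − 4| < 9/25. So R = 9/25.
Check x = 109/25: absolute convergence follows by limit comparison with Σ 1/n².
At x = 91/25: the series is dominated by a constant times Σ 1/n², which converges (p = 2 > 1).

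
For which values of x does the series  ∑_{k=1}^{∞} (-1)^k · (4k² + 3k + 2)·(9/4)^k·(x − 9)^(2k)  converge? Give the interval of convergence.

Apply the ratio test: |a_{k+1}| / |a_k| = [(4(k+1)² + 3(k+1) + 2)/(4k² + 3k + 2)] · 9/4, which tends to 9/4 as k → ∞.
Successive powers of (x − 9) differ by 2, so the series converges when |x − 9|² · 9/4 < 1, i.e. |x − 9| < √(4/9) = 2/3. So R = 2/3.
Check x = 29/3: the k-th term does not approach 0; divergence by the term test.
Check x = 25/3: the terms do not tend to 0, so the series diverges.

(25/3, 29/3)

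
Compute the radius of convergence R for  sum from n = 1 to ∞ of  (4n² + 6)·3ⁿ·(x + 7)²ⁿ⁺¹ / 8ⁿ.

R = 2√6/3

Ratio test: |a_{n+1}/a_n| = [(4(n+1)² + 6)/(4n² + 6)] · 3/8 → 3/8 as n → ∞.
Since the exponent of (x + 7) increases by 2 each term, convergence requires |x + 7|² < 8/3, hence R = 2√6/3.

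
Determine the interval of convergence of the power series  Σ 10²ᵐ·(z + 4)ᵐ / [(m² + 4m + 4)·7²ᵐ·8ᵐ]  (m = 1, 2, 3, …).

The ratio of consecutive coefficients is [(m² + 4m + 4)/((m+1)² + 4(m+1) + 4)] · 100/(49·8) → 25/98.
The series converges when 25/98 · |z + 4| < 1, giving R = 98/25.
Check z = -2/25: absolute convergence follows by limit comparison with Σ 1/m².
When z = -198/25, the terms are on the order of 1/m², so the series converges absolutely by comparison with the p-series (p = 2 > 1).

[-198/25, -2/25]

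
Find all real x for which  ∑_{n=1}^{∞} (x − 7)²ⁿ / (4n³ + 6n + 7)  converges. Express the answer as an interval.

By the ratio test, |a_{n+1}/a_n| = (4n³ + 6n + 7)/(4(n+1)³ + 6(n+1) + 7) → 1.
Writing y = (x − 7)², the series in y has radius 1, so |x − 7| < √(1) = 1 and R = 1.
Check x = 8: the terms are on the order of 1/n³, so the series converges absolutely by comparison with the p-series (p = 3 > 1).
At x = 6: the terms are on the order of 1/n³, so the series converges absolutely by comparison with the p-series (p = 3 > 1).

[6, 8]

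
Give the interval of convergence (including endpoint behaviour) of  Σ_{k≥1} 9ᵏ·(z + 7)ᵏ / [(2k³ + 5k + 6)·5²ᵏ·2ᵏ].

[-113/9, -13/9]

The ratio of consecutive coefficients is [(2k³ + 5k + 6)/(2(k+1)³ + 5(k+1) + 6)] · 9/(25·2) → 9/50.
Convergence for |z + 7| · 9/50 < 1, i.e. |z + 7| < 50/9. So R = 50/9.
At z = -13/9: absolute convergence follows by limit comparison with Σ 1/k³.
At z = -113/9: the terms are on the order of 1/k³, so the series converges absolutely by comparison with the p-series (p = 3 > 1).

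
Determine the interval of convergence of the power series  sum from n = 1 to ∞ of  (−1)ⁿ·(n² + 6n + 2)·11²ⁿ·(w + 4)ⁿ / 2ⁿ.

Ratio test: |a_{n+1}/a_n| = [((n+1)² + 6(n+1) + 2)/(n² + 6n + 2)] · 121/2 → 121/2 as n → ∞.
The series converges when 121/2 · |w + 4| < 1, giving R = 2/121.
When w = -482/121, the terms do not tend to 0, so the series diverges.
When w = -486/121, the terms do not tend to 0, so the series diverges.

(-486/121, -482/121)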